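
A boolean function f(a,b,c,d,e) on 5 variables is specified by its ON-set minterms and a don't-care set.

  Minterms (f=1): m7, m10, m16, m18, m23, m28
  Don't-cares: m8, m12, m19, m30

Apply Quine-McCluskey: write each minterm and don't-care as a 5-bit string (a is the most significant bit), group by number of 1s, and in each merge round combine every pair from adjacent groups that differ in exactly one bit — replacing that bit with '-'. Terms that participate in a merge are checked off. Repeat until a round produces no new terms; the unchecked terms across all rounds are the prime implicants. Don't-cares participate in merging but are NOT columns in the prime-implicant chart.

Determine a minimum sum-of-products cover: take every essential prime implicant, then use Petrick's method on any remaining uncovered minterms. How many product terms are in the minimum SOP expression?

size-2^0 implicants → 00111(✓)  01000(✓)  01010(✓)  01100(✓)  10000(✓)  10010(✓)  10011(✓)  10111(✓)  11100(✓)  11110(✓)
size-2^1 implicants → -0111  -1100  01-00  010-0  10-11  100-0  1001-  111-0
Unchecked terms (primes): -0111, -1100, 01-00, 010-0, 10-11, 100-0, 1001-, 111-0
Minterm coverage:
  m7 ⊆ -0111 [E]
  m10 ⊆ 010-0 [E]
  m16 ⊆ 100-0 [E]
  m18 ⊆ 100-0,1001-
  m23 ⊆ -0111,10-11
  m28 ⊆ -1100,111-0
E = {-0111, 010-0, 100-0}
Petrick residual → -1100
Cover = b'cde + bcd'e' + a'bc'e' + ab'c'e'  |cover|=4

4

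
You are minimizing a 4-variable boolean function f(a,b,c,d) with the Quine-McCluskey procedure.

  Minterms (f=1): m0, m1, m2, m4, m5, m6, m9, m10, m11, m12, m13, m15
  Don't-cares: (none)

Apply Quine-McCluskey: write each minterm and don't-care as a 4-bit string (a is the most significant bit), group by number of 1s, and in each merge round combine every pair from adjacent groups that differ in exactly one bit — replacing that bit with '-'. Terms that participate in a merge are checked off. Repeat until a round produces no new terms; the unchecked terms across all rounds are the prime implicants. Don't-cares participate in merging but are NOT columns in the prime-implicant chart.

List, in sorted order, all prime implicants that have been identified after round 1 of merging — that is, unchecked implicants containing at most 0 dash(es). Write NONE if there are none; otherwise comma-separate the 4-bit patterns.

NONE

size-2^0 implicants → 0000(✓)  0001(✓)  0010(✓)  0100(✓)  0101(✓)  0110(✓)  1001(✓)  1010(✓)  1011(✓)  1100(✓)  1101(✓)  1111(✓)
size-2^1 implicants → -001(✓)  -010  -100(✓)  -101(✓)  0-00(✓)  0-01(✓)  0-10(✓)  00-0(✓)  000-(✓)  01-0(✓)  010-(✓)  1-01(✓)  1-11(✓)  10-1(✓)  101-  11-1(✓)  110-(✓)
size-2^2 implicants → --01  -10-  0--0  0-0-  1--1
Unchecked terms (primes): --01, -010, -10-, 0--0, 0-0-, 1--1, 101-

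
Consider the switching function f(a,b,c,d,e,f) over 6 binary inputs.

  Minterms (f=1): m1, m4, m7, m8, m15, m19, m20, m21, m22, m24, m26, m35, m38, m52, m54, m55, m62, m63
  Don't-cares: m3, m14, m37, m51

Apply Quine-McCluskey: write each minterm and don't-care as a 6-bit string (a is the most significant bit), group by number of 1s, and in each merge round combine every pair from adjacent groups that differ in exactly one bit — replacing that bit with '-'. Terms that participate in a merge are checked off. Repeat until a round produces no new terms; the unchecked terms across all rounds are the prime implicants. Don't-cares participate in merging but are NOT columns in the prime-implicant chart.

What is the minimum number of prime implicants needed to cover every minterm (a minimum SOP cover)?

10

size-2^0 implicants → 000001(✓)  000011(✓)  000100(✓)  000111(✓)  001000(✓)  001110(✓)  001111(✓)  010011(✓)  010100(✓)  010101(✓)  010110(✓)  011000(✓)  011010(✓)  100011(✓)  100101  100110(✓)  110011(✓)  110100(✓)  110110(✓)  110111(✓)  111110(✓)  111111(✓)
size-2^1 implicants → -00011(✓)  -10011(✓)  -10100(✓)  -10110(✓)  0-0011(✓)  0-0100  0-1000  00-111  000-11  0000-1  00111-  0101-0(✓)  01010-  0110-0  1-0011(✓)  1-0110  11-110(✓)  11-111(✓)  110-11  1101-0(✓)  11011-(✓)  11111-(✓)
size-2^2 implicants → --0011  -101-0  11-11-
Unchecked terms (primes): --0011, -101-0, 0-0100, 0-1000, 00-111, 000-11, 0000-1, 00111-, 01010-, 0110-0, 1-0110, 100101, 11-11-, 110-11
Minterm coverage:
  m1 ⊆ 0000-1 [E]
  m4 ⊆ 0-0100 [E]
  m7 ⊆ 00-111,000-11
  m8 ⊆ 0-1000 [E]
  m15 ⊆ 00-111,00111-
  m19 ⊆ --0011 [E]
  m20 ⊆ -101-0,0-0100,01010-
  m21 ⊆ 01010- [E]
  m22 ⊆ -101-0 [E]
  m24 ⊆ 0-1000,0110-0
  m26 ⊆ 0110-0 [E]
  m35 ⊆ --0011 [E]
  m38 ⊆ 1-0110 [E]
  m52 ⊆ -101-0 [E]
  m54 ⊆ -101-0,1-0110,11-11-
  m55 ⊆ 11-11-,110-11
  m62 ⊆ 11-11- [E]
  m63 ⊆ 11-11- [E]
E = {--0011, -101-0, 0-0100, 0-1000, 0000-1, 01010-, 0110-0, 1-0110, 11-11-}
Petrick residual → 00-111
Cover = c'd'ef + bc'df' + a'c'de'f' + a'cd'e'f' + a'b'def + a'b'c'd'f + a'bc'de' + a'bcd'f' + ac'def' + abde  |cover|=10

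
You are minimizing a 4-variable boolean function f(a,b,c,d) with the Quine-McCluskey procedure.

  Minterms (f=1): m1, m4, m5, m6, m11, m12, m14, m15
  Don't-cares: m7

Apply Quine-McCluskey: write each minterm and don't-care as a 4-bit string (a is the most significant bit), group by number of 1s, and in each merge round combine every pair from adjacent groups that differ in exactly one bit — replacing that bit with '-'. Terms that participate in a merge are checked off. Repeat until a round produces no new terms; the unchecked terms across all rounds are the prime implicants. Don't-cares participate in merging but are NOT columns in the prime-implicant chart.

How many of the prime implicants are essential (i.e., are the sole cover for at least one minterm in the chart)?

3

Round 0: 0001✓ 0100✓ 0101✓ 0110✓ 0111✓ 1011✓ 1100✓ 1110✓ 1111✓
Round 1: -100✓ -110✓ -111✓ 0-01 01-0✓ 01-1✓ 010-✓ 011-✓ 1-11 11-0✓ 111-✓
Round 2: -1-0 -11- 01--
PIs = {-1-0, -11-, 0-01, 01--, 1-11}
Coverage chart:
  m1: 0-01 ←essential
  m4: -1-0,01--
  m5: 0-01,01--
  m6: -1-0,-11-,01--
  m11: 1-11 ←essential
  m12: -1-0 ←essential
  m14: -1-0,-11-
  m15: -11-,1-11
Essential: -1-0, 0-01, 1-11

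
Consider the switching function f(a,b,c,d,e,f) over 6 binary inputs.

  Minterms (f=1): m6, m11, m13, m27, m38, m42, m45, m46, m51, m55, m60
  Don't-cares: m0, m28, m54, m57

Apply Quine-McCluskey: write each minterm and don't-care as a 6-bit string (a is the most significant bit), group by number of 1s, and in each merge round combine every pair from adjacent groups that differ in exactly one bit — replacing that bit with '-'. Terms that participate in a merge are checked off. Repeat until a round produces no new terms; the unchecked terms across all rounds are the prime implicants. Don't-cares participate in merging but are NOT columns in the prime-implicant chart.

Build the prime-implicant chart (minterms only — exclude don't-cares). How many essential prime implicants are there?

[col 0] 000000, 000110*, 001011*, 001101*, 011011*, 011100*, 100110*, 101010*, 101101*, 101110*, 110011*, 110110*, 110111*, 111001, 111100*
[col 1] -00110, -01101, -11100, 0-1011, 1-0110, 10-110, 101-10, 110-11, 11011-
Prime implicants: -00110, -01101, -11100, 0-1011, 000000, 1-0110, 10-110, 101-10, 110-11, 11011-, 111001
PI chart (minterm → PIs covering it):
  6 | -00110  (sole → essential)
  11 | 0-1011  (sole → essential)
  13 | -01101  (sole → essential)
  27 | 0-1011  (sole → essential)
  38 | -00110,1-0110,10-110
  42 | 101-10  (sole → essential)
  45 | -01101  (sole → essential)
  46 | 10-110,101-10
  51 | 110-11  (sole → essential)
  55 | 110-11,11011-
  60 | -11100  (sole → essential)
Essential prime implicants: -00110, -01101, -11100, 0-1011, 101-10, 110-11

6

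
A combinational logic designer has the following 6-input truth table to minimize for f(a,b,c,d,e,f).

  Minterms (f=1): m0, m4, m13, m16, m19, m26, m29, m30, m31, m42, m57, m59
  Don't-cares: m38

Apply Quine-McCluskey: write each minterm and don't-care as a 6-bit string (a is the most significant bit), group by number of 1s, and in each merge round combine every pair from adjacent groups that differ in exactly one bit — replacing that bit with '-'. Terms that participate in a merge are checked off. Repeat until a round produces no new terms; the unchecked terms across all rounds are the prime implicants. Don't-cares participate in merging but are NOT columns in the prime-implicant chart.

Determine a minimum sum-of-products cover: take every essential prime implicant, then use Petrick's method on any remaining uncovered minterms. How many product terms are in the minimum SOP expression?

[col 0] 000000*, 000100*, 001101*, 010000*, 010011, 011010*, 011101*, 011110*, 011111*, 100110, 101010, 111001*, 111011*
[col 1] 0-0000, 0-1101, 000-00, 011-10, 0111-1, 01111-, 1110-1
Prime implicants: 0-0000, 0-1101, 000-00, 010011, 011-10, 0111-1, 01111-, 100110, 101010, 1110-1
PI chart (minterm → PIs covering it):
  0 | 0-0000,000-00
  4 | 000-00  (sole → essential)
  13 | 0-1101  (sole → essential)
  16 | 0-0000  (sole → essential)
  19 | 010011  (sole → essential)
  26 | 011-10  (sole → essential)
  29 | 0-1101,0111-1
  30 | 011-10,01111-
  31 | 0111-1,01111-
  42 | 101010  (sole → essential)
  57 | 1110-1  (sole → essential)
  59 | 1110-1  (sole → essential)
Essential prime implicants: 0-0000, 0-1101, 000-00, 010011, 011-10, 101010, 1110-1
Petrick residual → 0111-1
Minimum SOP uses 8 PIs: a'c'd'e'f' + a'cde'f + a'b'c'e'f' + a'bc'd'ef + a'bcef' + a'bcdf + ab'cd'ef' + abcd'f

8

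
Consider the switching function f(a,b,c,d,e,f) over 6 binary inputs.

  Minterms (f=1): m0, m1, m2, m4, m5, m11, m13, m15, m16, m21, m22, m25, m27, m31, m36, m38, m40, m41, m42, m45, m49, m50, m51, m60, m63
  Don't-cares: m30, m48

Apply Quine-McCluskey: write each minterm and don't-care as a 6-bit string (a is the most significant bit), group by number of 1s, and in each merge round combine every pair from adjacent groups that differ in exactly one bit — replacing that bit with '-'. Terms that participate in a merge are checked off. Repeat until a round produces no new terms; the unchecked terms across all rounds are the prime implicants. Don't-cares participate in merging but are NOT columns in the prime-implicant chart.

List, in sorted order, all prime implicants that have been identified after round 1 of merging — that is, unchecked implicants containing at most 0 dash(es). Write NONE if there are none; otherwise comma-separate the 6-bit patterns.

Round 0: 000000✓ 000001✓ 000010✓ 000100✓ 000101✓ 001011✓ 001101✓ 001111✓ 010000✓ 010101✓ 010110✓ 011001✓ 011011✓ 011110✓ 011111✓ 100100✓ 100110✓ 101000✓ 101001✓ 101010✓ 101101✓ 110000✓ 110001✓ 110010✓ 110011✓ 111100 111111✓
Round 1: -00100 -01101 -10000 -11111 0-0000 0-0101 0-1011✓ 0-1111✓ 00-101 000-00✓ 000-01✓ 0000-0 00000-✓ 00010-✓ 001-11✓ 0011-1 01-110 011-11✓ 0110-1 01111- 1001-0 101-01 1010-0 10100- 1100-0✓ 1100-1✓ 11000-✓ 11001-✓
Round 2: 0-1-11 000-0- 1100--
PIs = {-00100, -01101, -10000, -11111, 0-0000, 0-0101, 0-1-11, 00-101, 000-0-, 0000-0, 0011-1, 01-110, 0110-1, 01111-, 1001-0, 101-01, 1010-0, 10100-, 1100--, 111100}

111100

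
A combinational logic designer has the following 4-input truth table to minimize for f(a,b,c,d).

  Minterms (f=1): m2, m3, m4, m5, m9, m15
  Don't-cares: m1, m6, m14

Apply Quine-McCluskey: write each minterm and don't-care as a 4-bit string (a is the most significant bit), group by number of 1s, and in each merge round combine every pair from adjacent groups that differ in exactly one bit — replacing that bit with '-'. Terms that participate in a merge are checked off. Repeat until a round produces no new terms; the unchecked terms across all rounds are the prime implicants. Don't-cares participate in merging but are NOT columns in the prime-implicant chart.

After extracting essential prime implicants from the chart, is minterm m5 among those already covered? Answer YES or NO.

size-2^0 implicants → 0001(✓)  0010(✓)  0011(✓)  0100(✓)  0101(✓)  0110(✓)  1001(✓)  1110(✓)  1111(✓)
size-2^1 implicants → -001  -110  0-01  0-10  00-1  001-  01-0  010-  111-
Unchecked terms (primes): -001, -110, 0-01, 0-10, 00-1, 001-, 01-0, 010-, 111-
Minterm coverage:
  m2 ⊆ 0-10,001-
  m3 ⊆ 00-1,001-
  m4 ⊆ 01-0,010-
  m5 ⊆ 0-01,010-
  m9 ⊆ -001 [E]
  m15 ⊆ 111- [E]
E = {-001, 111-}

NO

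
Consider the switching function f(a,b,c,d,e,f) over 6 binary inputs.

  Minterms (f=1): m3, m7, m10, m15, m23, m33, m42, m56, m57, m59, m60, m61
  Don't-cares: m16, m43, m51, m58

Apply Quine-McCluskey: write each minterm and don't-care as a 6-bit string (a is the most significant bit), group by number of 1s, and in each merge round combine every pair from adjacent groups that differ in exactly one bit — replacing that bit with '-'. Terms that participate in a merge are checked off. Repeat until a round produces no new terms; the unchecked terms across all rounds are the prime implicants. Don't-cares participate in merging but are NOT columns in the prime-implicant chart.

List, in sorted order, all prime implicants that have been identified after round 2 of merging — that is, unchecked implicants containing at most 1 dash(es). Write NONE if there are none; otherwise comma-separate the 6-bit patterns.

-01010, 0-0111, 00-111, 000-11, 010000, 100001, 11-011

size-2^0 implicants → 000011(✓)  000111(✓)  001010(✓)  001111(✓)  010000  010111(✓)  100001  101010(✓)  101011(✓)  110011(✓)  111000(✓)  111001(✓)  111010(✓)  111011(✓)  111100(✓)  111101(✓)
size-2^1 implicants → -01010  0-0111  00-111  000-11  1-1010(✓)  1-1011(✓)  10101-(✓)  11-011  111-00(✓)  111-01(✓)  1110-0(✓)  1110-1(✓)  11100-(✓)  11101-(✓)  11110-(✓)
size-2^2 implicants → 1-101-  111-0-  1110--
Unchecked terms (primes): -01010, 0-0111, 00-111, 000-11, 010000, 1-101-, 100001, 11-011, 111-0-, 1110--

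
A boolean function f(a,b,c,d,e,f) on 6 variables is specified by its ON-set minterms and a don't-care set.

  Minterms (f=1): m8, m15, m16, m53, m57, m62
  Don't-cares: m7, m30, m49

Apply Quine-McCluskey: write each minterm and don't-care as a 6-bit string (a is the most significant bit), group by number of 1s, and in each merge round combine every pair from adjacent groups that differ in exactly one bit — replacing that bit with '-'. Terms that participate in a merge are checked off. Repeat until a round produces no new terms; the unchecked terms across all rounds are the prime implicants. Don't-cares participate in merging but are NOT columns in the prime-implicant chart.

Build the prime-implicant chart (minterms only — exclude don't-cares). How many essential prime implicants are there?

[col 0] 000111*, 001000, 001111*, 010000, 011110*, 110001*, 110101*, 111001*, 111110*
[col 1] -11110, 00-111, 11-001, 110-01
Prime implicants: -11110, 00-111, 001000, 010000, 11-001, 110-01
PI chart (minterm → PIs covering it):
  8 | 001000  (sole → essential)
  15 | 00-111  (sole → essential)
  16 | 010000  (sole → essential)
  53 | 110-01  (sole → essential)
  57 | 11-001  (sole → essential)
  62 | -11110  (sole → essential)
Essential prime implicants: -11110, 00-111, 001000, 010000, 11-001, 110-01

6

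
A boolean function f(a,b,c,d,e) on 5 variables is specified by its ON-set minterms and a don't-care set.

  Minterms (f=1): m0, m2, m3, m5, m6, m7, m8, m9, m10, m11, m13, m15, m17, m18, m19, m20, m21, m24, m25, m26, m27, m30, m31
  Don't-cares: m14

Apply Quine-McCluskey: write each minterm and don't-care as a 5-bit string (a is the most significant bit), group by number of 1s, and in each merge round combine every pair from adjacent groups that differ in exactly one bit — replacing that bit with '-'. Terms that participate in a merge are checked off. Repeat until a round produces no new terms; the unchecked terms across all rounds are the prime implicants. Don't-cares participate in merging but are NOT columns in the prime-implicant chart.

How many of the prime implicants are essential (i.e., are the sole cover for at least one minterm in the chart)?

[col 0] 00000*, 00010*, 00011*, 00101*, 00110*, 00111*, 01000*, 01001*, 01010*, 01011*, 01101*, 01110*, 01111*, 10001*, 10010*, 10011*, 10100*, 10101*, 11000*, 11001*, 11010*, 11011*, 11110*, 11111*
[col 1] -0010*, -0011*, -0101, -1000*, -1001*, -1010*, -1011*, -1110*, -1111*, 0-000*, 0-010*, 0-011*, 0-101*, 0-110*, 0-111*, 00-10*, 00-11*, 000-0*, 0001-*, 001-1*, 0011-*, 01-01*, 01-10*, 01-11*, 010-0*, 010-1*, 0100-*, 0101-*, 011-1*, 0111-*, 1-001*, 1-010*, 1-011*, 10-01, 100-1*, 1001-*, 1010-, 11-10*, 11-11*, 110-0*, 110-1*, 1100-*, 1101-*, 1111-*
[col 2] --010*, --011*, -001-*, -1-10*, -1-11*, -10-0*, -10-1*, -100-*, -101-*, -111-*, 0--10*, 0--11*, 0-0-0, 0-01-*, 0-1-1, 0-11-*, 00-1-*, 01--1, 01-1-*, 010--*, 1-0-1, 1-01-*, 11-1-*, 110--*
[col 3] --01-, -1-1-, -10--, 0--1-
Prime implicants: --01-, -0101, -1-1-, -10--, 0--1-, 0-0-0, 0-1-1, 01--1, 1-0-1, 10-01, 1010-
PI chart (minterm → PIs covering it):
  0 | 0-0-0  (sole → essential)
  2 | --01-,0--1-,0-0-0
  3 | --01-,0--1-
  5 | -0101,0-1-1
  6 | 0--1-  (sole → essential)
  7 | 0--1-,0-1-1
  8 | -10--,0-0-0
  9 | -10--,01--1
  10 | --01-,-1-1-,-10--,0--1-,0-0-0
  11 | --01-,-1-1-,-10--,0--1-,01--1
  13 | 0-1-1,01--1
  15 | -1-1-,0--1-,0-1-1,01--1
  17 | 1-0-1,10-01
  18 | --01-  (sole → essential)
  19 | --01-,1-0-1
  20 | 1010-  (sole → essential)
  21 | -0101,10-01,1010-
  24 | -10--  (sole → essential)
  25 | -10--,1-0-1
  26 | --01-,-1-1-,-10--
  27 | --01-,-1-1-,-10--,1-0-1
  30 | -1-1-  (sole → essential)
  31 | -1-1-  (sole → essential)
Essential prime implicants: --01-, -1-1-, -10--, 0--1-, 0-0-0, 1010-

6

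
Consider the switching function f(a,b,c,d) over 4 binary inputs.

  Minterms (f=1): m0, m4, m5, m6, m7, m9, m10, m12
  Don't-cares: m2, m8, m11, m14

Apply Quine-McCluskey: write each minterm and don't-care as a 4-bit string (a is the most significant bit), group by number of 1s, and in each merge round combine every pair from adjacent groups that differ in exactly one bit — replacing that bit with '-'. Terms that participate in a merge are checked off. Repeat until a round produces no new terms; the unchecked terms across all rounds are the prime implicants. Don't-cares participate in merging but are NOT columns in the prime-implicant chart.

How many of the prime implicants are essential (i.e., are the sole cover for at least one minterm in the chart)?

Round 0: 0000✓ 0010✓ 0100✓ 0101✓ 0110✓ 0111✓ 1000✓ 1001✓ 1010✓ 1011✓ 1100✓ 1110✓
Round 1: -000✓ -010✓ -100✓ -110✓ 0-00✓ 0-10✓ 00-0✓ 01-0✓ 01-1✓ 010-✓ 011-✓ 1-00✓ 1-10✓ 10-0✓ 10-1✓ 100-✓ 101-✓ 11-0✓
Round 2: --00✓ --10✓ -0-0✓ -1-0✓ 0--0✓ 01-- 1--0✓ 10--
Round 3: ---0
PIs = {---0, 01--, 10--}
Coverage chart:
  m0: ---0 ←essential
  m4: ---0,01--
  m5: 01-- ←essential
  m6: ---0,01--
  m7: 01-- ←essential
  m9: 10-- ←essential
  m10: ---0,10--
  m12: ---0 ←essential
Essential: ---0, 01--, 10--

3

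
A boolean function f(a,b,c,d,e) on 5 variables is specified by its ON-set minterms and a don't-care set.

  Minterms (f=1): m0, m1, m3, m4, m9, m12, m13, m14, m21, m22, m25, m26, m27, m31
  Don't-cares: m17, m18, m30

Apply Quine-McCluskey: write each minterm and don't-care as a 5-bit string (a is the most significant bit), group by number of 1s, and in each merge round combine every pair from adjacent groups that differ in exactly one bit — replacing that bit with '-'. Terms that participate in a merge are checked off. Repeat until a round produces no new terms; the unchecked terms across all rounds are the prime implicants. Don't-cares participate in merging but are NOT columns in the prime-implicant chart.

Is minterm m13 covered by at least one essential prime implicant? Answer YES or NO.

size-2^0 implicants → 00000(✓)  00001(✓)  00011(✓)  00100(✓)  01001(✓)  01100(✓)  01101(✓)  01110(✓)  10001(✓)  10010(✓)  10101(✓)  10110(✓)  11001(✓)  11010(✓)  11011(✓)  11110(✓)  11111(✓)
size-2^1 implicants → -0001(✓)  -1001(✓)  -1110  0-001(✓)  0-100  00-00  000-1  0000-  01-01  011-0  0110-  1-001(✓)  1-010(✓)  1-110(✓)  10-01  10-10(✓)  11-10(✓)  11-11(✓)  110-1  1101-(✓)  1111-(✓)
size-2^2 implicants → --001  1--10  11-1-
Unchecked terms (primes): --001, -1110, 0-100, 00-00, 000-1, 0000-, 01-01, 011-0, 0110-, 1--10, 10-01, 11-1-, 110-1
Minterm coverage:
  m0 ⊆ 00-00,0000-
  m1 ⊆ --001,000-1,0000-
  m3 ⊆ 000-1 [E]
  m4 ⊆ 0-100,00-00
  m9 ⊆ --001,01-01
  m12 ⊆ 0-100,011-0,0110-
  m13 ⊆ 01-01,0110-
  m14 ⊆ -1110,011-0
  m21 ⊆ 10-01 [E]
  m22 ⊆ 1--10 [E]
  m25 ⊆ --001,110-1
  m26 ⊆ 1--10,11-1-
  m27 ⊆ 11-1-,110-1
  m31 ⊆ 11-1- [E]
E = {000-1, 1--10, 10-01, 11-1-}

NO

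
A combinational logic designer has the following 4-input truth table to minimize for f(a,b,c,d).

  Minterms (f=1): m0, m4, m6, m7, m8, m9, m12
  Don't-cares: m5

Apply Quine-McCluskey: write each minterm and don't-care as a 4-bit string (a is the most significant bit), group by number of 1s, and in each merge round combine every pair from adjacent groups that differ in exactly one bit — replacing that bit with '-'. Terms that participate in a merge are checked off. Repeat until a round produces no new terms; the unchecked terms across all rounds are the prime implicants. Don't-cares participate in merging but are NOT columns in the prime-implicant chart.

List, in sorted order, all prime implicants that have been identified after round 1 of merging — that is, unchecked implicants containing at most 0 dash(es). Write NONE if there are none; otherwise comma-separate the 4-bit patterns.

Round 0: 0000✓ 0100✓ 0101✓ 0110✓ 0111✓ 1000✓ 1001✓ 1100✓
Round 1: -000✓ -100✓ 0-00✓ 01-0✓ 01-1✓ 010-✓ 011-✓ 1-00✓ 100-
Round 2: --00 01--
PIs = {--00, 01--, 100-}

NONE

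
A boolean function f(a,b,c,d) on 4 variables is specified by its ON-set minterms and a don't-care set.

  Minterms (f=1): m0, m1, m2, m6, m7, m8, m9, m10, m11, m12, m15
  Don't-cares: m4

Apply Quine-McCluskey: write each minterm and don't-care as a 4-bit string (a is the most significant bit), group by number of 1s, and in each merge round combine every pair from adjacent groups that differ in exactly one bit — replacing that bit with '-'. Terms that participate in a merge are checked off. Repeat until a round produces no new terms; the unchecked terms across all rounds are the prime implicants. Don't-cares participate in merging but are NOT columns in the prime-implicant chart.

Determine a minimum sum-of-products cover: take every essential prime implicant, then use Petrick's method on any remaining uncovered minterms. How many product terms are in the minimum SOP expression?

5

[col 0] 0000*, 0001*, 0010*, 0100*, 0110*, 0111*, 1000*, 1001*, 1010*, 1011*, 1100*, 1111*
[col 1] -000*, -001*, -010*, -100*, -111, 0-00*, 0-10*, 00-0*, 000-*, 01-0*, 011-, 1-00*, 1-11, 10-0*, 10-1*, 100-*, 101-*
[col 2] --00, -0-0, -00-, 0--0, 10--
Prime implicants: --00, -0-0, -00-, -111, 0--0, 011-, 1-11, 10--
PI chart (minterm → PIs covering it):
  0 | --00,-0-0,-00-,0--0
  1 | -00-  (sole → essential)
  2 | -0-0,0--0
  6 | 0--0,011-
  7 | -111,011-
  8 | --00,-0-0,-00-,10--
  9 | -00-,10--
  10 | -0-0,10--
  11 | 1-11,10--
  12 | --00  (sole → essential)
  15 | -111,1-11
Essential prime implicants: --00, -00-
Petrick residual → -0-0, 011-, 1-11
Minimum SOP uses 5 PIs: c'd' + b'd' + b'c' + a'bc + acd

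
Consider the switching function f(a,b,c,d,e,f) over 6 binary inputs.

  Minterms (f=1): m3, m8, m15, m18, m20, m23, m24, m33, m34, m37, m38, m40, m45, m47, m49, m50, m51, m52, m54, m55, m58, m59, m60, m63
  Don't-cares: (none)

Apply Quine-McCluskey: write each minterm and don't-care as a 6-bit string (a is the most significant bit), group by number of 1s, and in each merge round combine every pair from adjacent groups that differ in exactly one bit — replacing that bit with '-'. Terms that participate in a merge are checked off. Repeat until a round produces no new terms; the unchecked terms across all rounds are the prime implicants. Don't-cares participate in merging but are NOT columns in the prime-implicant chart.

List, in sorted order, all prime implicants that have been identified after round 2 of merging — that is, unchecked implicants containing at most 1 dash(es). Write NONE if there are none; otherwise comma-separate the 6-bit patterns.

[col 0] 000011, 001000*, 001111*, 010010*, 010100*, 010111*, 011000*, 100001*, 100010*, 100101*, 100110*, 101000*, 101101*, 101111*, 110001*, 110010*, 110011*, 110100*, 110110*, 110111*, 111010*, 111011*, 111100*, 111111*
[col 1] -01000, -01111, -10010, -10100, -10111, 0-1000, 1-0001, 1-0010*, 1-0110*, 1-1111, 10-101, 100-01, 100-10*, 1011-1, 11-010*, 11-011*, 11-100, 11-111*, 110-10*, 110-11*, 1100-1, 11001-*, 1101-0, 11011-*, 111-11*, 11101-*
[col 2] 1-0-10, 11--11, 11-01-, 110-1-
Prime implicants: -01000, -01111, -10010, -10100, -10111, 0-1000, 000011, 1-0-10, 1-0001, 1-1111, 10-101, 100-01, 1011-1, 11--11, 11-01-, 11-100, 110-1-, 1100-1, 1101-0

-01000, -01111, -10010, -10100, -10111, 0-1000, 000011, 1-0001, 1-1111, 10-101, 100-01, 1011-1, 11-100, 1100-1, 1101-0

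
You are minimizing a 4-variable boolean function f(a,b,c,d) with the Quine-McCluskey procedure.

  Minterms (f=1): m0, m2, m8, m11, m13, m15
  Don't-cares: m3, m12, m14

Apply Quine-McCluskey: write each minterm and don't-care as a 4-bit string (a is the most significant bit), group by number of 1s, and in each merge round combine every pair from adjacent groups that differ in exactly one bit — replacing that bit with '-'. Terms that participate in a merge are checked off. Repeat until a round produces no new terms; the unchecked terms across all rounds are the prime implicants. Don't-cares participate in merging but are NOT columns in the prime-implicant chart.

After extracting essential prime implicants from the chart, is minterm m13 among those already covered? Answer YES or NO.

YES

size-2^0 implicants → 0000(✓)  0010(✓)  0011(✓)  1000(✓)  1011(✓)  1100(✓)  1101(✓)  1110(✓)  1111(✓)
size-2^1 implicants → -000  -011  00-0  001-  1-00  1-11  11-0(✓)  11-1(✓)  110-(✓)  111-(✓)
size-2^2 implicants → 11--
Unchecked terms (primes): -000, -011, 00-0, 001-, 1-00, 1-11, 11--
Minterm coverage:
  m0 ⊆ -000,00-0
  m2 ⊆ 00-0,001-
  m8 ⊆ -000,1-00
  m11 ⊆ -011,1-11
  m13 ⊆ 11-- [E]
  m15 ⊆ 1-11,11--
E = {11--}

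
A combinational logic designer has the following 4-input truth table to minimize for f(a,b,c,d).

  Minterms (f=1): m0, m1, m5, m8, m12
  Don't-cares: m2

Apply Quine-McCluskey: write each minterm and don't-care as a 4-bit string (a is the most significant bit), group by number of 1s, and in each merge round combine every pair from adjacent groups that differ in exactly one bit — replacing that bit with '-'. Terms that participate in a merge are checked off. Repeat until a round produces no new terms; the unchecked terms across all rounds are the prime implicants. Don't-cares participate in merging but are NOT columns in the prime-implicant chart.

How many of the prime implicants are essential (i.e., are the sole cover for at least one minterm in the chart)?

[col 0] 0000*, 0001*, 0010*, 0101*, 1000*, 1100*
[col 1] -000, 0-01, 00-0, 000-, 1-00
Prime implicants: -000, 0-01, 00-0, 000-, 1-00
PI chart (minterm → PIs covering it):
  0 | -000,00-0,000-
  1 | 0-01,000-
  5 | 0-01  (sole → essential)
  8 | -000,1-00
  12 | 1-00  (sole → essential)
Essential prime implicants: 0-01, 1-00

2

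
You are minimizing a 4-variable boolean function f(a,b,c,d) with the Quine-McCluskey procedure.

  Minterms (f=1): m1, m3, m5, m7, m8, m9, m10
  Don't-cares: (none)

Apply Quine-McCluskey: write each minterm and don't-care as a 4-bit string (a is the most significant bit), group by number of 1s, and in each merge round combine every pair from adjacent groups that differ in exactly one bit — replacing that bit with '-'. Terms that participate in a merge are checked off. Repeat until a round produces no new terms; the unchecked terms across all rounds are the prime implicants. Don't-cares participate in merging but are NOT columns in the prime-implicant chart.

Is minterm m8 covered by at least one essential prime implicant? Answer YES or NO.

[col 0] 0001*, 0011*, 0101*, 0111*, 1000*, 1001*, 1010*
[col 1] -001, 0-01*, 0-11*, 00-1*, 01-1*, 10-0, 100-
[col 2] 0--1
Prime implicants: -001, 0--1, 10-0, 100-
PI chart (minterm → PIs covering it):
  1 | -001,0--1
  3 | 0--1  (sole → essential)
  5 | 0--1  (sole → essential)
  7 | 0--1  (sole → essential)
  8 | 10-0,100-
  9 | -001,100-
  10 | 10-0  (sole → essential)
Essential prime implicants: 0--1, 10-0

YES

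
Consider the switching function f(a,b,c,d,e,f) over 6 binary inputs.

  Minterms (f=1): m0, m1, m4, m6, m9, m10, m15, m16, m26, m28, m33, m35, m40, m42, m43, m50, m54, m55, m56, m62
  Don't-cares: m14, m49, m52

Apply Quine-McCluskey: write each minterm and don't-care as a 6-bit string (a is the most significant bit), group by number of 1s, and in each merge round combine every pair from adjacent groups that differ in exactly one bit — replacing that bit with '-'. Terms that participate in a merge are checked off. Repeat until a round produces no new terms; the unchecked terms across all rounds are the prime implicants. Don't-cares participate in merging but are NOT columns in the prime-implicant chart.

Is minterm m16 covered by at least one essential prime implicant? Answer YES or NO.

Round 0: 000000✓ 000001✓ 000100✓ 000110✓ 001001✓ 001010✓ 001110✓ 001111✓ 010000✓ 011010✓ 011100 100001✓ 100011✓ 101000✓ 101010✓ 101011✓ 110001✓ 110010✓ 110100✓ 110110✓ 110111✓ 111000✓ 111110✓
Round 1: -00001 -01010 0-0000 0-1010 00-001 00-110 000-00 00000- 0001-0 001-10 00111- 1-0001 1-1000 10-011 1000-1 1010-0 10101- 11-110 110-10 1101-0 11011-
PIs = {-00001, -01010, 0-0000, 0-1010, 00-001, 00-110, 000-00, 00000-, 0001-0, 001-10, 00111-, 011100, 1-0001, 1-1000, 10-011, 1000-1, 1010-0, 10101-, 11-110, 110-10, 1101-0, 11011-}
Coverage chart:
  m0: 0-0000,000-00,00000-
  m1: -00001,00-001,00000-
  m4: 000-00,0001-0
  m6: 00-110,0001-0
  m9: 00-001 ←essential
  m10: -01010,0-1010,001-10
  m15: 00111- ←essential
  m16: 0-0000 ←essential
  m26: 0-1010 ←essential
  m28: 011100 ←essential
  m33: -00001,1-0001,1000-1
  m35: 10-011,1000-1
  m40: 1-1000,1010-0
  m42: -01010,1010-0,10101-
  m43: 10-011,10101-
  m50: 110-10 ←essential
  m54: 11-110,110-10,1101-0,11011-
  m55: 11011- ←essential
  m56: 1-1000 ←essential
  m62: 11-110 ←essential
Essential: 0-0000, 0-1010, 00-001, 00111-, 011100, 1-1000, 11-110, 110-10, 11011-

YES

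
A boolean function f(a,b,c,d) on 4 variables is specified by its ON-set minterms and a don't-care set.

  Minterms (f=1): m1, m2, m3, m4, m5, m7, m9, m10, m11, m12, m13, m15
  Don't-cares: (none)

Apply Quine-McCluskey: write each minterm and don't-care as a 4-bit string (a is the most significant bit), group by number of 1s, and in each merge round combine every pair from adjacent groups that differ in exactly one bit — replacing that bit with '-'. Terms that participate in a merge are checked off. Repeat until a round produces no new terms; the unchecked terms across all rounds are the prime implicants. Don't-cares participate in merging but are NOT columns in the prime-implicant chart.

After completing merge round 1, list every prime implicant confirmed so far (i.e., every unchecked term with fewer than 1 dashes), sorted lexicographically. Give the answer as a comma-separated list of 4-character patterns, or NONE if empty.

Round 0: 0001✓ 0010✓ 0011✓ 0100✓ 0101✓ 0111✓ 1001✓ 1010✓ 1011✓ 1100✓ 1101✓ 1111✓
Round 1: -001✓ -010✓ -011✓ -100✓ -101✓ -111✓ 0-01✓ 0-11✓ 00-1✓ 001-✓ 01-1✓ 010-✓ 1-01✓ 1-11✓ 10-1✓ 101-✓ 11-1✓ 110-✓
Round 2: --01✓ --11✓ -0-1✓ -01- -1-1✓ -10- 0--1✓ 1--1✓
Round 3: ---1
PIs = {---1, -01-, -10-}

NONE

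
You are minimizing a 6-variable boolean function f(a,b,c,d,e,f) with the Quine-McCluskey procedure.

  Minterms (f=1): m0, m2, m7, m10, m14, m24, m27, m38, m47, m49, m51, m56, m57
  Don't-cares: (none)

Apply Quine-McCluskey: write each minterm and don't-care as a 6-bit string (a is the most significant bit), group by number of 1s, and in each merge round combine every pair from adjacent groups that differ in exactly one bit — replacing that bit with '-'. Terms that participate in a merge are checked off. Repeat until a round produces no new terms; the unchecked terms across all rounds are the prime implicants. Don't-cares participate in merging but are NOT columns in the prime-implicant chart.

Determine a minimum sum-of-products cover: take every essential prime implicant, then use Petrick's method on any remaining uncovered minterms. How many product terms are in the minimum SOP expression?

9

size-2^0 implicants → 000000(✓)  000010(✓)  000111  001010(✓)  001110(✓)  011000(✓)  011011  100110  101111  110001(✓)  110011(✓)  111000(✓)  111001(✓)
size-2^1 implicants → -11000  00-010  0000-0  001-10  11-001  1100-1  11100-
Unchecked terms (primes): -11000, 00-010, 0000-0, 000111, 001-10, 011011, 100110, 101111, 11-001, 1100-1, 11100-
Minterm coverage:
  m0 ⊆ 0000-0 [E]
  m2 ⊆ 00-010,0000-0
  m7 ⊆ 000111 [E]
  m10 ⊆ 00-010,001-10
  m14 ⊆ 001-10 [E]
  m24 ⊆ -11000 [E]
  m27 ⊆ 011011 [E]
  m38 ⊆ 100110 [E]
  m47 ⊆ 101111 [E]
  m49 ⊆ 11-001,1100-1
  m51 ⊆ 1100-1 [E]
  m56 ⊆ -11000,11100-
  m57 ⊆ 11-001,11100-
E = {-11000, 0000-0, 000111, 001-10, 011011, 100110, 101111, 1100-1}
Petrick residual → 11-001
Cover = bcd'e'f' + a'b'c'd'f' + a'b'c'def + a'b'cef' + a'bcd'ef + ab'c'def' + ab'cdef + abd'e'f + abc'd'f  |cover|=9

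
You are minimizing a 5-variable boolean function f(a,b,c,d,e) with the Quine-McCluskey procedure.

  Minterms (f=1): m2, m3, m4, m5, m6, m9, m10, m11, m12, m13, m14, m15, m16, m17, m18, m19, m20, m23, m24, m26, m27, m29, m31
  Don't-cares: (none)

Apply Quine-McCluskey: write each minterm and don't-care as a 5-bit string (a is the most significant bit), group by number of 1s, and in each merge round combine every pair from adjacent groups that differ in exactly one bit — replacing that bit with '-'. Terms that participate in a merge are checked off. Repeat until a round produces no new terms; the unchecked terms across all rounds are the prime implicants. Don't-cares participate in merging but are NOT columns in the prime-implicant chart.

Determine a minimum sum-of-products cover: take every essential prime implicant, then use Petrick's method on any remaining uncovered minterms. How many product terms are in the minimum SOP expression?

9

[col 0] 00010*, 00011*, 00100*, 00101*, 00110*, 01001*, 01010*, 01011*, 01100*, 01101*, 01110*, 01111*, 10000*, 10001*, 10010*, 10011*, 10100*, 10111*, 11000*, 11010*, 11011*, 11101*, 11111*
[col 1] -0010*, -0011*, -0100, -1010*, -1011*, -1101*, -1111*, 0-010*, 0-011*, 0-100*, 0-101*, 0-110*, 00-10*, 0001-*, 001-0*, 0010-*, 01-01*, 01-10*, 01-11*, 010-1*, 0101-*, 011-0*, 011-1*, 0110-*, 0111-*, 1-000*, 1-010*, 1-011*, 1-111*, 10-00, 10-11*, 100-0*, 100-1*, 1000-*, 1001-*, 11-11*, 110-0*, 1101-*, 111-1*
[col 2] --010*, --011*, -001-*, -1-11, -101-*, -11-1, 0--10, 0-01-*, 0-1-0, 0-10-, 01--1, 01-1-, 011--, 1--11, 1-0-0, 1-01-*, 100--
[col 3] --01-
Prime implicants: --01-, -0100, -1-11, -11-1, 0--10, 0-1-0, 0-10-, 01--1, 01-1-, 011--, 1--11, 1-0-0, 10-00, 100--
PI chart (minterm → PIs covering it):
  2 | --01-,0--10
  3 | --01-  (sole → essential)
  4 | -0100,0-1-0,0-10-
  5 | 0-10-  (sole → essential)
  6 | 0--10,0-1-0
  9 | 01--1  (sole → essential)
  10 | --01-,0--10,01-1-
  11 | --01-,-1-11,01--1,01-1-
  12 | 0-1-0,0-10-,011--
  13 | -11-1,0-10-,01--1,011--
  14 | 0--10,0-1-0,01-1-,011--
  15 | -1-11,-11-1,01--1,01-1-,011--
  16 | 1-0-0,10-00,100--
  17 | 100--  (sole → essential)
  18 | --01-,1-0-0,100--
  19 | --01-,1--11,100--
  20 | -0100,10-00
  23 | 1--11  (sole → essential)
  24 | 1-0-0  (sole → essential)
  26 | --01-,1-0-0
  27 | --01-,-1-11,1--11
  29 | -11-1  (sole → essential)
  31 | -1-11,-11-1,1--11
Essential prime implicants: --01-, -11-1, 0-10-, 01--1, 1--11, 1-0-0, 100--
Petrick residual → -0100, 0--10
Minimum SOP uses 9 PIs: c'd + b'cd'e' + bce + a'de' + a'cd' + a'be + ade + ac'e' + ab'c'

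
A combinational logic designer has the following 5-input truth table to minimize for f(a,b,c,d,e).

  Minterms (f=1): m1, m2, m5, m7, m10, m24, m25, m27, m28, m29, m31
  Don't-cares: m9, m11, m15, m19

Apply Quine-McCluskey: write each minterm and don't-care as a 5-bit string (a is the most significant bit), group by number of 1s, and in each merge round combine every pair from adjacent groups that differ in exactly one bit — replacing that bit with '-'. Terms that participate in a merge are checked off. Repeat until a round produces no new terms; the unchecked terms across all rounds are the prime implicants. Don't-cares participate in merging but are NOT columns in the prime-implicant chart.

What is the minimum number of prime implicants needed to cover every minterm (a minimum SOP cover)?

[col 0] 00001*, 00010*, 00101*, 00111*, 01001*, 01010*, 01011*, 01111*, 10011*, 11000*, 11001*, 11011*, 11100*, 11101*, 11111*
[col 1] -1001*, -1011*, -1111*, 0-001, 0-010, 0-111, 00-01, 001-1, 01-11*, 010-1*, 0101-, 1-011, 11-00*, 11-01*, 11-11*, 110-1*, 1100-*, 111-1*, 1110-*
[col 2] -1-11, -10-1, 11--1, 11-0-
Prime implicants: -1-11, -10-1, 0-001, 0-010, 0-111, 00-01, 001-1, 0101-, 1-011, 11--1, 11-0-
PI chart (minterm → PIs covering it):
  1 | 0-001,00-01
  2 | 0-010  (sole → essential)
  5 | 00-01,001-1
  7 | 0-111,001-1
  10 | 0-010,0101-
  24 | 11-0-  (sole → essential)
  25 | -10-1,11--1,11-0-
  27 | -1-11,-10-1,1-011,11--1
  28 | 11-0-  (sole → essential)
  29 | 11--1,11-0-
  31 | -1-11,11--1
Essential prime implicants: 0-010, 11-0-
Petrick residual → -1-11, 0-001, 001-1
Minimum SOP uses 5 PIs: bde + a'c'd'e + a'c'de' + a'b'ce + abd'

5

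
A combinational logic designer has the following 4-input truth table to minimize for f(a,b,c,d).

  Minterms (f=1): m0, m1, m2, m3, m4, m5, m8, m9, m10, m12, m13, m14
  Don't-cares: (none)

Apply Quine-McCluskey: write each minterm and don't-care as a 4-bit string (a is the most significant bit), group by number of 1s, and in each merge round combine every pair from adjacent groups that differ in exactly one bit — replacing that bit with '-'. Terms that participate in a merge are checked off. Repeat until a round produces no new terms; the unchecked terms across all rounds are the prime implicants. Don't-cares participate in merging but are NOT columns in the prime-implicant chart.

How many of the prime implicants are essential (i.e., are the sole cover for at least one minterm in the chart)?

3

[col 0] 0000*, 0001*, 0010*, 0011*, 0100*, 0101*, 1000*, 1001*, 1010*, 1100*, 1101*, 1110*
[col 1] -000*, -001*, -010*, -100*, -101*, 0-00*, 0-01*, 00-0*, 00-1*, 000-*, 001-*, 010-*, 1-00*, 1-01*, 1-10*, 10-0*, 100-*, 11-0*, 110-*
[col 2] --00*, --01*, -0-0, -00-*, -10-*, 0-0-*, 00--, 1--0, 1-0-*
[col 3] --0-
Prime implicants: --0-, -0-0, 00--, 1--0
PI chart (minterm → PIs covering it):
  0 | --0-,-0-0,00--
  1 | --0-,00--
  2 | -0-0,00--
  3 | 00--  (sole → essential)
  4 | --0-  (sole → essential)
  5 | --0-  (sole → essential)
  8 | --0-,-0-0,1--0
  9 | --0-  (sole → essential)
  10 | -0-0,1--0
  12 | --0-,1--0
  13 | --0-  (sole → essential)
  14 | 1--0  (sole → essential)
Essential prime implicants: --0-, 00--, 1--0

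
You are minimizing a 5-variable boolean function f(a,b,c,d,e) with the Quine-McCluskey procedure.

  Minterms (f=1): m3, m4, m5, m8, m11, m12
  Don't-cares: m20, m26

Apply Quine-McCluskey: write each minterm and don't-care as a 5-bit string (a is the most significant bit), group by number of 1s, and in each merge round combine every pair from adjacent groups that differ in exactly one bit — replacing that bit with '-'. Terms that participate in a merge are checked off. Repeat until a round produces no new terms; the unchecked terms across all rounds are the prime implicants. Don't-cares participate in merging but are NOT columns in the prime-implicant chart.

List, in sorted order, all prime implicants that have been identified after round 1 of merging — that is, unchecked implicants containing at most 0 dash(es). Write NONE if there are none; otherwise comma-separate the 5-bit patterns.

[col 0] 00011*, 00100*, 00101*, 01000*, 01011*, 01100*, 10100*, 11010
[col 1] -0100, 0-011, 0-100, 0010-, 01-00
Prime implicants: -0100, 0-011, 0-100, 0010-, 01-00, 11010

11010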